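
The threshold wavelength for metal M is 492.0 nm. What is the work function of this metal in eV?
2.52 eV

At the threshold wavelength, photon energy equals work function:
φ = hc/λ₀

Calculating:
φ = (6.626×10⁻³⁴ J·s)(3×10⁸ m/s) / (492.0×10⁻⁹ m)
φ = 2.52 eV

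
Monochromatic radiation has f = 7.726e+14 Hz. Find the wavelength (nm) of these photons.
388.03 nm

Using the wave equation: c = fλ

Solving for wavelength:
λ = c/f = (3×10⁸ m/s) / (7.726e+14 Hz)
λ = 388.03 nm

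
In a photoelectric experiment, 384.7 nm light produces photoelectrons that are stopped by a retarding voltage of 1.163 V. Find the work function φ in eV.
2.06 eV

The stopping potential gives the maximum kinetic energy: KE_max = eV_s = 1.163 eV

From Einstein's photoelectric equation: KE_max = hc/λ - φ
Rearranging: φ = hc/λ - KE_max

Calculate photon energy:
E_photon = hc/λ = (6.626×10⁻³⁴ J·s)(3×10⁸ m/s) / (384.7×10⁻⁹ m) = 3.2229 eV

Therefore:
φ = 3.2229 - 1.163 = 2.06 eV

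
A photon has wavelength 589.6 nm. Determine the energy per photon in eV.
2.1029 eV

Using E = hf = hc/λ:

E = hc/λ = (6.626×10⁻³⁴ J·s)(3×10⁸ m/s) / (589.6×10⁻⁹ m)
E = 2.1029 eV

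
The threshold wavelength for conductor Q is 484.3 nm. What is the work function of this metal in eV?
2.56 eV

At the threshold wavelength, photon energy equals work function:
φ = hc/λ₀

Calculating:
φ = (6.626×10⁻³⁴ J·s)(3×10⁸ m/s) / (484.3×10⁻⁹ m)
φ = 2.56 eV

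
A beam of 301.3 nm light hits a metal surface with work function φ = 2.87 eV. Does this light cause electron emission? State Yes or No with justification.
Yes

For photoemission, the photon energy must exceed the work function.

Photon energy: E = hc/λ = 4.1150 eV
Work function: φ = 2.87 eV

Since E_photon (4.1150 eV) > φ (2.87 eV), photoemission WILL occur.
The threshold wavelength is λ₀ = hc/φ = 432.0 nm.
Since 301.3 nm < 432.0 nm, the light has sufficient energy.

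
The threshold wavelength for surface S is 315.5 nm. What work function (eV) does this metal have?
3.93 eV

At the threshold wavelength, photon energy equals work function:
φ = hc/λ₀

Calculating:
φ = (6.626×10⁻³⁴ J·s)(3×10⁸ m/s) / (315.5×10⁻⁹ m)
φ = 3.93 eV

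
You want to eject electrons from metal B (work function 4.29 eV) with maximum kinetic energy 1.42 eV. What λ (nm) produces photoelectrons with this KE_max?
217.14 nm

From Einstein's equation: KE_max = hc/λ - φ

Rearranging for λ:
hc/λ = KE_max + φ
λ = hc/(KE_max + φ)

Required photon energy:
E_photon = KE_max + φ = 1.42 + 4.29 = 5.71 eV

Required wavelength:
λ = hc/E_photon = (6.626×10⁻³⁴)(3×10⁸) / (5.71 × 1.602×10⁻¹⁹)
λ = 217.14 nm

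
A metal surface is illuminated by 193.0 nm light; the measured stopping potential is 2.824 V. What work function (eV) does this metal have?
3.60 eV

The stopping potential gives the maximum kinetic energy: KE_max = eV_s = 2.824 eV

From Einstein's photoelectric equation: KE_max = hc/λ - φ
Rearranging: φ = hc/λ - KE_max

Calculate photon energy:
E_photon = hc/λ = (6.626×10⁻³⁴ J·s)(3×10⁸ m/s) / (193.0×10⁻⁹ m) = 6.4241 eV

Therefore:
φ = 6.4241 - 2.824 = 3.60 eV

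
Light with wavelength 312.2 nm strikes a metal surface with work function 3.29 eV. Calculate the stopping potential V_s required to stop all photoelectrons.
0.6813 V

The stopping potential V_s satisfies: eV_s = KE_max

First, find KE_max using Einstein's equation:
E_photon = hc/λ = 3.9713 eV
KE_max = E_photon - φ = 3.9713 - 3.29 = 0.6813 eV

Since eV_s = KE_max:
V_s = KE_max/e = 0.6813 V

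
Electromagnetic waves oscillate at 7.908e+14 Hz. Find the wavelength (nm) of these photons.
379.10 nm

Using the wave equation: c = fλ

Solving for wavelength:
λ = c/f = (3×10⁸ m/s) / (7.908e+14 Hz)
λ = 379.10 nm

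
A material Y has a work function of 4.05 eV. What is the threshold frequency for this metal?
9.7929e+14 Hz

The threshold frequency is when the photon energy equals the work function:
hf₀ = φ

Solving for f₀:
f₀ = φ/h = (4.05 eV × 1.602×10⁻¹⁹ J/eV) / (6.626×10⁻³⁴ J·s)
f₀ = 9.7929e+14 Hz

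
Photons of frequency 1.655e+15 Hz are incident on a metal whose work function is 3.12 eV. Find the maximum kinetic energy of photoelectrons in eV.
3.7245 eV

Using Einstein's photoelectric equation: KE_max = hf - φ

First, calculate the photon energy:
E_photon = hf = (6.626×10⁻³⁴ J·s)(1.655e+15 Hz)
E_photon = 6.8445 eV

Then, the maximum kinetic energy:
KE_max = E_photon - φ = 6.8445 eV - 3.12 eV = 3.7245 eV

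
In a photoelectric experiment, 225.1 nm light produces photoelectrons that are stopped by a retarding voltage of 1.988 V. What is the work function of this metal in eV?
3.52 eV

The stopping potential gives the maximum kinetic energy: KE_max = eV_s = 1.988 eV

From Einstein's photoelectric equation: KE_max = hc/λ - φ
Rearranging: φ = hc/λ - KE_max

Calculate photon energy:
E_photon = hc/λ = (6.626×10⁻³⁴ J·s)(3×10⁸ m/s) / (225.1×10⁻⁹ m) = 5.5080 eV

Therefore:
φ = 5.5080 - 1.988 = 3.52 eV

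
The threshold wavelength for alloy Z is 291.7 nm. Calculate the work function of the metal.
4.25 eV

At the threshold wavelength, photon energy equals work function:
φ = hc/λ₀

Calculating:
φ = (6.626×10⁻³⁴ J·s)(3×10⁸ m/s) / (291.7×10⁻⁹ m)
φ = 4.25 eV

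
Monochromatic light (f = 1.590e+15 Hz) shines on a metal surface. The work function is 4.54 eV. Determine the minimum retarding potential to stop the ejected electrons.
2.0357 V

The stopping potential V_s satisfies: eV_s = KE_max

First, find KE_max using Einstein's equation:
E_photon = hf = (6.626×10⁻³⁴ J·s)(1.590e+15 Hz) = 6.5757 eV
KE_max = E_photon - φ = 6.5757 - 4.54 = 2.0357 eV

Since eV_s = KE_max:
V_s = KE_max/e = 2.0357 V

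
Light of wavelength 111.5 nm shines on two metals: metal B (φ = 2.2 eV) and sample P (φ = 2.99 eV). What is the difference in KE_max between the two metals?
0.7900 eV

Using KE_max = hc/λ - φ for each metal:

Photon energy: E = hc/λ = 11.1197 eV

For metal B (φ₁ = 2.2 eV):
KE₁ = E - φ₁ = 11.1197 - 2.2 = 8.9197 eV

For sample P (φ₂ = 2.99 eV):
KE₂ = E - φ₂ = 11.1197 - 2.99 = 8.1297 eV

Difference:
ΔKE = KE₁ - KE₂ = 8.9197 - 8.1297 = 0.7900 eV

Note: The difference equals the difference in work functions: 2.99 - 2.2 = 0.79 eV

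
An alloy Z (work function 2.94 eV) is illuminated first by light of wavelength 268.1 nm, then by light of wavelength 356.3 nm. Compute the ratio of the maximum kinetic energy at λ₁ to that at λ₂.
3.1209

Using Einstein's equation: KE_max = hc/λ - φ

For λ₁ = 268.1 nm:
E₁ = hc/λ₁ = 4.6246 eV
KE₁ = E₁ - φ = 4.6246 - 2.94 = 1.6846 eV

For λ₂ = 356.3 nm:
E₂ = hc/λ₂ = 3.4798 eV
KE₂ = E₂ - φ = 3.4798 - 2.94 = 0.5398 eV

Ratio: KE₁/KE₂ = 1.6846/0.5398 = 3.1209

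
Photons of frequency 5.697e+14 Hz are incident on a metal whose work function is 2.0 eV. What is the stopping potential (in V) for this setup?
0.3561 V

The stopping potential V_s satisfies: eV_s = KE_max

First, find KE_max using Einstein's equation:
E_photon = hf = (6.626×10⁻³⁴ J·s)(5.697e+14 Hz) = 2.3561 eV
KE_max = E_photon - φ = 2.3561 - 2.0 = 0.3561 eV

Since eV_s = KE_max:
V_s = KE_max/e = 0.3561 V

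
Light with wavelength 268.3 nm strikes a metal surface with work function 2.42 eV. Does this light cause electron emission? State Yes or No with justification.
Yes

For photoemission, the photon energy must exceed the work function.

Photon energy: E = hc/λ = 4.6211 eV
Work function: φ = 2.42 eV

Since E_photon (4.6211 eV) > φ (2.42 eV), photoemission WILL occur.
The threshold wavelength is λ₀ = hc/φ = 512.3 nm.
Since 268.3 nm < 512.3 nm, the light has sufficient energy.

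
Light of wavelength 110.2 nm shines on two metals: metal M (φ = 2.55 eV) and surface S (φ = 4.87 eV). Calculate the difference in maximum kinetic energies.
2.3200 eV

Using KE_max = hc/λ - φ for each metal:

Photon energy: E = hc/λ = 11.2508 eV

For metal M (φ₁ = 2.55 eV):
KE₁ = E - φ₁ = 11.2508 - 2.55 = 8.7008 eV

For surface S (φ₂ = 4.87 eV):
KE₂ = E - φ₂ = 11.2508 - 4.87 = 6.3808 eV

Difference:
ΔKE = KE₁ - KE₂ = 8.7008 - 6.3808 = 2.3200 eV

Note: The difference equals the difference in work functions: 4.87 - 2.55 = 2.32 eV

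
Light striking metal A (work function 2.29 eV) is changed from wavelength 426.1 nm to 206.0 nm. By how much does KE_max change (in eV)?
3.1089 eV

Using Einstein's equation: KE_max = hc/λ - φ

For λ₁ = 426.1 nm:
KE₁ = hc/λ₁ - φ = 2.9097 - 2.29 = 0.6197 eV

For λ₂ = 206.0 nm:
KE₂ = hc/λ₂ - φ = 6.0187 - 2.29 = 3.7287 eV

Change in KE:
ΔKE = KE₂ - KE₁ = 3.7287 - 0.6197 = 3.1089 eV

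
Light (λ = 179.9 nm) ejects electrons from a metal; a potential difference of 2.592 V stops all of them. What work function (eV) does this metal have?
4.30 eV

The stopping potential gives the maximum kinetic energy: KE_max = eV_s = 2.592 eV

From Einstein's photoelectric equation: KE_max = hc/λ - φ
Rearranging: φ = hc/λ - KE_max

Calculate photon energy:
E_photon = hc/λ = (6.626×10⁻³⁴ J·s)(3×10⁸ m/s) / (179.9×10⁻⁹ m) = 6.8918 eV

Therefore:
φ = 6.8918 - 2.592 = 4.30 eV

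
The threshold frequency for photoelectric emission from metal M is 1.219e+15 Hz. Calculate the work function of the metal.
5.04 eV

At the threshold frequency, photon energy equals work function:
φ = hf₀

Calculating:
φ = (6.626×10⁻³⁴ J·s)(1.219e+15 Hz)
φ = 5.04 eV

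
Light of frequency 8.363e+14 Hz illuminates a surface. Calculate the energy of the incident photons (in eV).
3.4587 eV

Using E = hf:

E = hf = (6.626×10⁻³⁴ J·s)(8.363e+14 Hz)
E = 3.4587 eV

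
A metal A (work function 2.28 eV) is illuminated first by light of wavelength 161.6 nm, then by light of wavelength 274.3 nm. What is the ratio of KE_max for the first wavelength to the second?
2.4072

Using Einstein's equation: KE_max = hc/λ - φ

For λ₁ = 161.6 nm:
E₁ = hc/λ₁ = 7.6723 eV
KE₁ = E₁ - φ = 7.6723 - 2.28 = 5.3923 eV

For λ₂ = 274.3 nm:
E₂ = hc/λ₂ = 4.5200 eV
KE₂ = E₂ - φ = 4.5200 - 2.28 = 2.2400 eV

Ratio: KE₁/KE₂ = 5.3923/2.2400 = 2.4072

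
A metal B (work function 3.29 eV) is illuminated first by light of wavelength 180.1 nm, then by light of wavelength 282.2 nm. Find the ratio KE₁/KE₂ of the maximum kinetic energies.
3.2571

Using Einstein's equation: KE_max = hc/λ - φ

For λ₁ = 180.1 nm:
E₁ = hc/λ₁ = 6.8842 eV
KE₁ = E₁ - φ = 6.8842 - 3.29 = 3.5942 eV

For λ₂ = 282.2 nm:
E₂ = hc/λ₂ = 4.3935 eV
KE₂ = E₂ - φ = 4.3935 - 3.29 = 1.1035 eV

Ratio: KE₁/KE₂ = 3.5942/1.1035 = 3.2571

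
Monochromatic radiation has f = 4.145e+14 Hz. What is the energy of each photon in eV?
1.7142 eV

Using E = hf:

E = hf = (6.626×10⁻³⁴ J·s)(4.145e+14 Hz)
E = 1.7142 eV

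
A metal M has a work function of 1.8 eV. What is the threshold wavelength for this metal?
688.80 nm

The threshold wavelength is when the photon energy equals the work function:
hc/λ₀ = φ

Solving for λ₀:
λ₀ = hc/φ = (6.626×10⁻³⁴ J·s)(3×10⁸ m/s) / (1.8 eV × 1.602×10⁻¹⁹ J/eV)
λ₀ = 688.80 nm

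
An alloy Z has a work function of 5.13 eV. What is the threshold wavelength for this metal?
241.68 nm

The threshold wavelength is when the photon energy equals the work function:
hc/λ₀ = φ

Solving for λ₀:
λ₀ = hc/φ = (6.626×10⁻³⁴ J·s)(3×10⁸ m/s) / (5.13 eV × 1.602×10⁻¹⁹ J/eV)
λ₀ = 241.68 nm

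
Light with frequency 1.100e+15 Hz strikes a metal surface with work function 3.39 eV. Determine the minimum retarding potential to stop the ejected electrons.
1.1592 V

The stopping potential V_s satisfies: eV_s = KE_max

First, find KE_max using Einstein's equation:
E_photon = hf = (6.626×10⁻³⁴ J·s)(1.100e+15 Hz) = 4.5492 eV
KE_max = E_photon - φ = 4.5492 - 3.39 = 1.1592 eV

Since eV_s = KE_max:
V_s = KE_max/e = 1.1592 V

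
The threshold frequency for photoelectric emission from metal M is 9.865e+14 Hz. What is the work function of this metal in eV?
4.08 eV

At the threshold frequency, photon energy equals work function:
φ = hf₀

Calculating:
φ = (6.626×10⁻³⁴ J·s)(9.865e+14 Hz)
φ = 4.08 eV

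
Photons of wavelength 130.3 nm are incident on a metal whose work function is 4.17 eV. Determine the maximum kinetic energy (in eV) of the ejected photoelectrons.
5.3453 eV

Using Einstein's photoelectric equation: KE_max = hf - φ = hc/λ - φ

First, calculate the photon energy:
E_photon = hc/λ = (6.626×10⁻³⁴ J·s)(3×10⁸ m/s) / (130.3×10⁻⁹ m)
E_photon = 9.5153 eV

Then, the maximum kinetic energy:
KE_max = E_photon - φ = 9.5153 eV - 4.17 eV = 5.3453 eV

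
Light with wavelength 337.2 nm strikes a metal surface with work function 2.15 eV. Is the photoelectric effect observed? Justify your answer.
Yes

For photoemission, the photon energy must exceed the work function.

Photon energy: E = hc/λ = 3.6769 eV
Work function: φ = 2.15 eV

Since E_photon (3.6769 eV) > φ (2.15 eV), photoemission WILL occur.
The threshold wavelength is λ₀ = hc/φ = 576.7 nm.
Since 337.2 nm < 576.7 nm, the light has sufficient energy.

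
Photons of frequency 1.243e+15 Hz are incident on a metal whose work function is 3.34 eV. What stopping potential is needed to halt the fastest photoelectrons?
1.8006 V

The stopping potential V_s satisfies: eV_s = KE_max

First, find KE_max using Einstein's equation:
E_photon = hf = (6.626×10⁻³⁴ J·s)(1.243e+15 Hz) = 5.1406 eV
KE_max = E_photon - φ = 5.1406 - 3.34 = 1.8006 eV

Since eV_s = KE_max:
V_s = KE_max/e = 1.8006 V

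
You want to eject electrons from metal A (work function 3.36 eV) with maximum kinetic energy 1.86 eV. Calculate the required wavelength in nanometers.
237.52 nm

From Einstein's equation: KE_max = hc/λ - φ

Rearranging for λ:
hc/λ = KE_max + φ
λ = hc/(KE_max + φ)

Required photon energy:
E_photon = KE_max + φ = 1.86 + 3.36 = 5.22 eV

Required wavelength:
λ = hc/E_photon = (6.626×10⁻³⁴)(3×10⁸) / (5.22 × 1.602×10⁻¹⁹)
λ = 237.52 nm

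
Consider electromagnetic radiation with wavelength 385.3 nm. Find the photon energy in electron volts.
3.2179 eV

Using E = hf = hc/λ:

E = hc/λ = (6.626×10⁻³⁴ J·s)(3×10⁸ m/s) / (385.3×10⁻⁹ m)
E = 3.2179 eV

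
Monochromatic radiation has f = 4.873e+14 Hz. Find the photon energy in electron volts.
2.0153 eV

Using E = hf:

E = hf = (6.626×10⁻³⁴ J·s)(4.873e+14 Hz)
E = 2.0153 eV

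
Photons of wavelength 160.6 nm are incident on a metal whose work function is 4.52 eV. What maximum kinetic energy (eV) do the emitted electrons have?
3.2001 eV

Using Einstein's photoelectric equation: KE_max = hf - φ = hc/λ - φ

First, calculate the photon energy:
E_photon = hc/λ = (6.626×10⁻³⁴ J·s)(3×10⁸ m/s) / (160.6×10⁻⁹ m)
E_photon = 7.7201 eV

Then, the maximum kinetic energy:
KE_max = E_photon - φ = 7.7201 eV - 4.52 eV = 3.2001 eV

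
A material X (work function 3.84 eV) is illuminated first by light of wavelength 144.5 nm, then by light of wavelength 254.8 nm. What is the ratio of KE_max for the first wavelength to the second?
4.6204

Using Einstein's equation: KE_max = hc/λ - φ

For λ₁ = 144.5 nm:
E₁ = hc/λ₁ = 8.5802 eV
KE₁ = E₁ - φ = 8.5802 - 3.84 = 4.7402 eV

For λ₂ = 254.8 nm:
E₂ = hc/λ₂ = 4.8659 eV
KE₂ = E₂ - φ = 4.8659 - 3.84 = 1.0259 eV

Ratio: KE₁/KE₂ = 4.7402/1.0259 = 4.6204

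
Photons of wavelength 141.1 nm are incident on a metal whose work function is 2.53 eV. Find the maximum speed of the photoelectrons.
1.4836e+06 m/s

First, find the maximum kinetic energy:
E_photon = hc/λ = 8.7870 eV
KE_max = E_photon - φ = 8.7870 - 2.53 = 6.2570 eV

Convert to Joules: KE_max = 6.2570 × 1.602×10⁻¹⁹ J = 1.0025e-18 J

Then use KE = ½mv² to find velocity:
v = √(2·KE/m) = √(2 × 1.0025e-18 J / 9.109e-31 kg)
v = 1.4836e+06 m/s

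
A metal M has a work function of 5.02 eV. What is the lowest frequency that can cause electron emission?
1.2138e+15 Hz

The threshold frequency is when the photon energy equals the work function:
hf₀ = φ

Solving for f₀:
f₀ = φ/h = (5.02 eV × 1.602×10⁻¹⁹ J/eV) / (6.626×10⁻³⁴ J·s)
f₀ = 1.2138e+15 Hz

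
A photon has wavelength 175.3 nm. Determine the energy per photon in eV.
7.0727 eV

Using E = hf = hc/λ:

E = hc/λ = (6.626×10⁻³⁴ J·s)(3×10⁸ m/s) / (175.3×10⁻⁹ m)
E = 7.0727 eV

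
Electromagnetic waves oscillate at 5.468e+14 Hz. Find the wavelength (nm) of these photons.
548.27 nm

Using the wave equation: c = fλ

Solving for wavelength:
λ = c/f = (3×10⁸ m/s) / (5.468e+14 Hz)
λ = 548.27 nm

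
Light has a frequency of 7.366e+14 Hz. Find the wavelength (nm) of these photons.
406.99 nm

Using the wave equation: c = fλ

Solving for wavelength:
λ = c/f = (3×10⁸ m/s) / (7.366e+14 Hz)
λ = 406.99 nm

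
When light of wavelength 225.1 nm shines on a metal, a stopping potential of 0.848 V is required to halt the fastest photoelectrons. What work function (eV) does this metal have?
4.66 eV

The stopping potential gives the maximum kinetic energy: KE_max = eV_s = 0.848 eV

From Einstein's photoelectric equation: KE_max = hc/λ - φ
Rearranging: φ = hc/λ - KE_max

Calculate photon energy:
E_photon = hc/λ = (6.626×10⁻³⁴ J·s)(3×10⁸ m/s) / (225.1×10⁻⁹ m) = 5.5080 eV

Therefore:
φ = 5.5080 - 0.848 = 4.66 eV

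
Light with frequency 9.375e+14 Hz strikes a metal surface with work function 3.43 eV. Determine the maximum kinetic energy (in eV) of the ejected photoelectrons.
0.4472 eV

Using Einstein's photoelectric equation: KE_max = hf - φ

First, calculate the photon energy:
E_photon = hf = (6.626×10⁻³⁴ J·s)(9.375e+14 Hz)
E_photon = 3.8772 eV

Then, the maximum kinetic energy:
KE_max = E_photon - φ = 3.8772 eV - 3.43 eV = 0.4472 eV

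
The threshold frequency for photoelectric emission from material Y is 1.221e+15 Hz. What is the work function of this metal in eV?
5.05 eV

At the threshold frequency, photon energy equals work function:
φ = hf₀

Calculating:
φ = (6.626×10⁻³⁴ J·s)(1.221e+15 Hz)
φ = 5.05 eV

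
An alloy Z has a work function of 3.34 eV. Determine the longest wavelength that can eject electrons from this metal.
371.21 nm

The threshold wavelength is when the photon energy equals the work function:
hc/λ₀ = φ

Solving for λ₀:
λ₀ = hc/φ = (6.626×10⁻³⁴ J·s)(3×10⁸ m/s) / (3.34 eV × 1.602×10⁻¹⁹ J/eV)
λ₀ = 371.21 nm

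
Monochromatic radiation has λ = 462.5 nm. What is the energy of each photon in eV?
2.6807 eV

Using E = hf = hc/λ:

E = hc/λ = (6.626×10⁻³⁴ J·s)(3×10⁸ m/s) / (462.5×10⁻⁹ m)
E = 2.6807 eV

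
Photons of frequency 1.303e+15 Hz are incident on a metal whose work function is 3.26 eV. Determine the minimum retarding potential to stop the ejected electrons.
2.1288 V

The stopping potential V_s satisfies: eV_s = KE_max

First, find KE_max using Einstein's equation:
E_photon = hf = (6.626×10⁻³⁴ J·s)(1.303e+15 Hz) = 5.3888 eV
KE_max = E_photon - φ = 5.3888 - 3.26 = 2.1288 eV

Since eV_s = KE_max:
V_s = KE_max/e = 2.1288 V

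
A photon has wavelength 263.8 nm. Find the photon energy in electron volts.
4.6999 eV

Using E = hf = hc/λ:

E = hc/λ = (6.626×10⁻³⁴ J·s)(3×10⁸ m/s) / (263.8×10⁻⁹ m)
E = 4.6999 eV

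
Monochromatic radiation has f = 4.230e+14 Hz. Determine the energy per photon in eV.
1.7494 eV

Using E = hf:

E = hf = (6.626×10⁻³⁴ J·s)(4.230e+14 Hz)
E = 1.7494 eV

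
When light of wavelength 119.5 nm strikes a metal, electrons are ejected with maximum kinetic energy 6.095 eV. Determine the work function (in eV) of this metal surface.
4.28 eV

From Einstein's photoelectric equation: KE_max = hf - φ = hc/λ - φ

Rearranging for φ:
φ = hc/λ - KE_max

Calculate photon energy:
E_photon = hc/λ = 10.3752 eV

Therefore:
φ = 10.3752 - 6.095 = 4.28 eV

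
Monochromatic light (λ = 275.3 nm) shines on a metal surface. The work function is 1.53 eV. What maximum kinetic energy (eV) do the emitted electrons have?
2.9736 eV

Using Einstein's photoelectric equation: KE_max = hf - φ = hc/λ - φ

First, calculate the photon energy:
E_photon = hc/λ = (6.626×10⁻³⁴ J·s)(3×10⁸ m/s) / (275.3×10⁻⁹ m)
E_photon = 4.5036 eV

Then, the maximum kinetic energy:
KE_max = E_photon - φ = 4.5036 eV - 1.53 eV = 2.9736 eV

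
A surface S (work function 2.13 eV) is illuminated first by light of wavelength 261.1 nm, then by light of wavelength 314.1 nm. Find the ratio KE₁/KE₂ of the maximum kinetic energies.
1.4409

Using Einstein's equation: KE_max = hc/λ - φ

For λ₁ = 261.1 nm:
E₁ = hc/λ₁ = 4.7485 eV
KE₁ = E₁ - φ = 4.7485 - 2.13 = 2.6185 eV

For λ₂ = 314.1 nm:
E₂ = hc/λ₂ = 3.9473 eV
KE₂ = E₂ - φ = 3.9473 - 2.13 = 1.8173 eV

Ratio: KE₁/KE₂ = 2.6185/1.8173 = 1.4409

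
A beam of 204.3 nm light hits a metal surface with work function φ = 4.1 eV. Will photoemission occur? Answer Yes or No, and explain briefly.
Yes

For photoemission, the photon energy must exceed the work function.

Photon energy: E = hc/λ = 6.0687 eV
Work function: φ = 4.1 eV

Since E_photon (6.0687 eV) > φ (4.1 eV), photoemission WILL occur.
The threshold wavelength is λ₀ = hc/φ = 302.4 nm.
Since 204.3 nm < 302.4 nm, the light has sufficient energy.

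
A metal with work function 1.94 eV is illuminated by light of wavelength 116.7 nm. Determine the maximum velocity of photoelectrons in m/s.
1.7478e+06 m/s

First, find the maximum kinetic energy:
E_photon = hc/λ = 10.6242 eV
KE_max = E_photon - φ = 10.6242 - 1.94 = 8.6842 eV

Convert to Joules: KE_max = 8.6842 × 1.602×10⁻¹⁹ J = 1.3914e-18 J

Then use KE = ½mv² to find velocity:
v = √(2·KE/m) = √(2 × 1.3914e-18 J / 9.109e-31 kg)
v = 1.7478e+06 m/s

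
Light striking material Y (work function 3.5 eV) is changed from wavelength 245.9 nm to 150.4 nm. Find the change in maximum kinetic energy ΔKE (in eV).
3.2016 eV

Using Einstein's equation: KE_max = hc/λ - φ

For λ₁ = 245.9 nm:
KE₁ = hc/λ₁ - φ = 5.0421 - 3.5 = 1.5421 eV

For λ₂ = 150.4 nm:
KE₂ = hc/λ₂ - φ = 8.2436 - 3.5 = 4.7436 eV

Change in KE:
ΔKE = KE₂ - KE₁ = 4.7436 - 1.5421 = 3.2016 eV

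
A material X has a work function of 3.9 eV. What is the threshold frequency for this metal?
9.4302e+14 Hz

The threshold frequency is when the photon energy equals the work function:
hf₀ = φ

Solving for f₀:
f₀ = φ/h = (3.9 eV × 1.602×10⁻¹⁹ J/eV) / (6.626×10⁻³⁴ J·s)
f₀ = 9.4302e+14 Hz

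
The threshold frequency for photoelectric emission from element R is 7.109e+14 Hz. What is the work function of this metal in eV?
2.94 eV

At the threshold frequency, photon energy equals work function:
φ = hf₀

Calculating:
φ = (6.626×10⁻³⁴ J·s)(7.109e+14 Hz)
φ = 2.94 eV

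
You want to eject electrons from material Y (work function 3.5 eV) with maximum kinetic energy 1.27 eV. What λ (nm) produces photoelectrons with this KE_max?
259.92 nm

From Einstein's equation: KE_max = hc/λ - φ

Rearranging for λ:
hc/λ = KE_max + φ
λ = hc/(KE_max + φ)

Required photon energy:
E_photon = KE_max + φ = 1.27 + 3.5 = 4.77 eV

Required wavelength:
λ = hc/E_photon = (6.626×10⁻³⁴)(3×10⁸) / (4.77 × 1.602×10⁻¹⁹)
λ = 259.92 nm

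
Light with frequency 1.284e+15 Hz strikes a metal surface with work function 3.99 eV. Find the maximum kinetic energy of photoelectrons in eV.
1.3202 eV

Using Einstein's photoelectric equation: KE_max = hf - φ

First, calculate the photon energy:
E_photon = hf = (6.626×10⁻³⁴ J·s)(1.284e+15 Hz)
E_photon = 5.3102 eV

Then, the maximum kinetic energy:
KE_max = E_photon - φ = 5.3102 eV - 3.99 eV = 1.3202 eV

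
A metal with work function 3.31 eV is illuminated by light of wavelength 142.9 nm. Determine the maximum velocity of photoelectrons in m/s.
1.3739e+06 m/s

First, find the maximum kinetic energy:
E_photon = hc/λ = 8.6763 eV
KE_max = E_photon - φ = 8.6763 - 3.31 = 5.3663 eV

Convert to Joules: KE_max = 5.3663 × 1.602×10⁻¹⁹ J = 8.5977e-19 J

Then use KE = ½mv² to find velocity:
v = √(2·KE/m) = √(2 × 8.5977e-19 J / 9.109e-31 kg)
v = 1.3739e+06 m/s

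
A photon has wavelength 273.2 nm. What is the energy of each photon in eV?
4.5382 eV

Using E = hf = hc/λ:

E = hc/λ = (6.626×10⁻³⁴ J·s)(3×10⁸ m/s) / (273.2×10⁻⁹ m)
E = 4.5382 eV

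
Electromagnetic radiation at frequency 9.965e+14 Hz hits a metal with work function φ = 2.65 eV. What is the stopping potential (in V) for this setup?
1.4712 V

The stopping potential V_s satisfies: eV_s = KE_max

First, find KE_max using Einstein's equation:
E_photon = hf = (6.626×10⁻³⁴ J·s)(9.965e+14 Hz) = 4.1212 eV
KE_max = E_photon - φ = 4.1212 - 2.65 = 1.4712 eV

Since eV_s = KE_max:
V_s = KE_max/e = 1.4712 V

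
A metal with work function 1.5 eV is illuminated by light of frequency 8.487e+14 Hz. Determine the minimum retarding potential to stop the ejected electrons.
2.0099 V

The stopping potential V_s satisfies: eV_s = KE_max

First, find KE_max using Einstein's equation:
E_photon = hf = (6.626×10⁻³⁴ J·s)(8.487e+14 Hz) = 3.5099 eV
KE_max = E_photon - φ = 3.5099 - 1.5 = 2.0099 eV

Since eV_s = KE_max:
V_s = KE_max/e = 2.0099 V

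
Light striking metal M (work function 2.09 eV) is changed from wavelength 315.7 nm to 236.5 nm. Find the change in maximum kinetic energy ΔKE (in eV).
1.3152 eV

Using Einstein's equation: KE_max = hc/λ - φ

For λ₁ = 315.7 nm:
KE₁ = hc/λ₁ - φ = 3.9273 - 2.09 = 1.8373 eV

For λ₂ = 236.5 nm:
KE₂ = hc/λ₂ - φ = 5.2425 - 2.09 = 3.1525 eV

Change in KE:
ΔKE = KE₂ - KE₁ = 3.1525 - 1.8373 = 1.3152 eV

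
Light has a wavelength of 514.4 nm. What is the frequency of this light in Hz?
5.8280e+14 Hz

Using the wave equation: c = fλ

Solving for frequency:
f = c/λ = (3×10⁸ m/s) / (514.4×10⁻⁹ m)
f = 5.8280e+14 Hz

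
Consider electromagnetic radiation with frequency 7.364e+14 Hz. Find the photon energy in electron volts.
3.0455 eV

Using E = hf:

E = hf = (6.626×10⁻³⁴ J·s)(7.364e+14 Hz)
E = 3.0455 eV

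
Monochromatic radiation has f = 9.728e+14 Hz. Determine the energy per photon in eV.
4.0232 eV

Using E = hf:

E = hf = (6.626×10⁻³⁴ J·s)(9.728e+14 Hz)
E = 4.0232 eV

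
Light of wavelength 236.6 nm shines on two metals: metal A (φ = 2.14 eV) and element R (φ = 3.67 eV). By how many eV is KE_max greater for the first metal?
1.5300 eV

Using KE_max = hc/λ - φ for each metal:

Photon energy: E = hc/λ = 5.2402 eV

For metal A (φ₁ = 2.14 eV):
KE₁ = E - φ₁ = 5.2402 - 2.14 = 3.1002 eV

For element R (φ₂ = 3.67 eV):
KE₂ = E - φ₂ = 5.2402 - 3.67 = 1.5702 eV

Difference:
ΔKE = KE₁ - KE₂ = 3.1002 - 1.5702 = 1.5300 eV

Note: The difference equals the difference in work functions: 3.67 - 2.14 = 1.53 eV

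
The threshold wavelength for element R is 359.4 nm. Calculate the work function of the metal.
3.45 eV

At the threshold wavelength, photon energy equals work function:
φ = hc/λ₀

Calculating:
φ = (6.626×10⁻³⁴ J·s)(3×10⁸ m/s) / (359.4×10⁻⁹ m)
φ = 3.45 eV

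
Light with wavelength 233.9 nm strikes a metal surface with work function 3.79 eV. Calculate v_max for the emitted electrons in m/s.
7.2899e+05 m/s

First, find the maximum kinetic energy:
E_photon = hc/λ = 5.3007 eV
KE_max = E_photon - φ = 5.3007 - 3.79 = 1.5107 eV

Convert to Joules: KE_max = 1.5107 × 1.602×10⁻¹⁹ J = 2.4205e-19 J

Then use KE = ½mv² to find velocity:
v = √(2·KE/m) = √(2 × 2.4205e-19 J / 9.109e-31 kg)
v = 7.2899e+05 m/s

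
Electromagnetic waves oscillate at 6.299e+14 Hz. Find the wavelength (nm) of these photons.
475.94 nm

Using the wave equation: c = fλ

Solving for wavelength:
λ = c/f = (3×10⁸ m/s) / (6.299e+14 Hz)
λ = 475.94 nm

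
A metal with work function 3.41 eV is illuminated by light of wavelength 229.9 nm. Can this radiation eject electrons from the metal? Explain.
Yes

For photoemission, the photon energy must exceed the work function.

Photon energy: E = hc/λ = 5.3930 eV
Work function: φ = 3.41 eV

Since E_photon (5.3930 eV) > φ (3.41 eV), photoemission WILL occur.
The threshold wavelength is λ₀ = hc/φ = 363.6 nm.
Since 229.9 nm < 363.6 nm, the light has sufficient energy.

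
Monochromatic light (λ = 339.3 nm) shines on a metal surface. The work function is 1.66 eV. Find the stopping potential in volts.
1.9941 V

The stopping potential V_s satisfies: eV_s = KE_max

First, find KE_max using Einstein's equation:
E_photon = hc/λ = 3.6541 eV
KE_max = E_photon - φ = 3.6541 - 1.66 = 1.9941 eV

Since eV_s = KE_max:
V_s = KE_max/e = 1.9941 V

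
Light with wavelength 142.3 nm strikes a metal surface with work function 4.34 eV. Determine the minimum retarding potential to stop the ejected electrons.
4.3729 V

The stopping potential V_s satisfies: eV_s = KE_max

First, find KE_max using Einstein's equation:
E_photon = hc/λ = 8.7129 eV
KE_max = E_photon - φ = 8.7129 - 4.34 = 4.3729 eV

Since eV_s = KE_max:
V_s = KE_max/e = 4.3729 V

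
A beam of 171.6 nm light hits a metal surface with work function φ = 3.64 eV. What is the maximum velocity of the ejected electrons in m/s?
1.1230e+06 m/s

First, find the maximum kinetic energy:
E_photon = hc/λ = 7.2252 eV
KE_max = E_photon - φ = 7.2252 - 3.64 = 3.5852 eV

Convert to Joules: KE_max = 3.5852 × 1.602×10⁻¹⁹ J = 5.7441e-19 J

Then use KE = ½mv² to find velocity:
v = √(2·KE/m) = √(2 × 5.7441e-19 J / 9.109e-31 kg)
v = 1.1230e+06 m/s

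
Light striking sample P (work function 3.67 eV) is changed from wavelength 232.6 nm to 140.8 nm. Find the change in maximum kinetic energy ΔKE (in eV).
3.4753 eV

Using Einstein's equation: KE_max = hc/λ - φ

For λ₁ = 232.6 nm:
KE₁ = hc/λ₁ - φ = 5.3304 - 3.67 = 1.6604 eV

For λ₂ = 140.8 nm:
KE₂ = hc/λ₂ - φ = 8.8057 - 3.67 = 5.1357 eV

Change in KE:
ΔKE = KE₂ - KE₁ = 5.1357 - 1.6604 = 3.4753 eV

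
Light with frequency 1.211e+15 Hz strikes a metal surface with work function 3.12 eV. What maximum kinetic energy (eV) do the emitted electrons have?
1.8883 eV

Using Einstein's photoelectric equation: KE_max = hf - φ

First, calculate the photon energy:
E_photon = hf = (6.626×10⁻³⁴ J·s)(1.211e+15 Hz)
E_photon = 5.0083 eV

Then, the maximum kinetic energy:
KE_max = E_photon - φ = 5.0083 eV - 3.12 eV = 1.8883 eV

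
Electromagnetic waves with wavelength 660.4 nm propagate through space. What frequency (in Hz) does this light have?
4.5396e+14 Hz

Using the wave equation: c = fλ

Solving for frequency:
f = c/λ = (3×10⁸ m/s) / (660.4×10⁻⁹ m)
f = 4.5396e+14 Hz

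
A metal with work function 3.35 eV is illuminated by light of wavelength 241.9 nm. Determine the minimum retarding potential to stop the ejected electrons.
1.7754 V

The stopping potential V_s satisfies: eV_s = KE_max

First, find KE_max using Einstein's equation:
E_photon = hc/λ = 5.1254 eV
KE_max = E_photon - φ = 5.1254 - 3.35 = 1.7754 eV

Since eV_s = KE_max:
V_s = KE_max/e = 1.7754 V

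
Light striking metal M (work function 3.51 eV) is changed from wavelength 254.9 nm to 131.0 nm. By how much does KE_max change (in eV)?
4.6004 eV

Using Einstein's equation: KE_max = hc/λ - φ

For λ₁ = 254.9 nm:
KE₁ = hc/λ₁ - φ = 4.8640 - 3.51 = 1.3540 eV

For λ₂ = 131.0 nm:
KE₂ = hc/λ₂ - φ = 9.4644 - 3.51 = 5.9544 eV

Change in KE:
ΔKE = KE₂ - KE₁ = 5.9544 - 1.3540 = 4.6004 eV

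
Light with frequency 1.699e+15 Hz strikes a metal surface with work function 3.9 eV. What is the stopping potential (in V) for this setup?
3.1265 V

The stopping potential V_s satisfies: eV_s = KE_max

First, find KE_max using Einstein's equation:
E_photon = hf = (6.626×10⁻³⁴ J·s)(1.699e+15 Hz) = 7.0265 eV
KE_max = E_photon - φ = 7.0265 - 3.9 = 3.1265 eV

Since eV_s = KE_max:
V_s = KE_max/e = 3.1265 V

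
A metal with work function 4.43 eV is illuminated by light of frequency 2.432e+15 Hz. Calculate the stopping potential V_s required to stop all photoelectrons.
5.6279 V

The stopping potential V_s satisfies: eV_s = KE_max

First, find KE_max using Einstein's equation:
E_photon = hf = (6.626×10⁻³⁴ J·s)(2.432e+15 Hz) = 10.0579 eV
KE_max = E_photon - φ = 10.0579 - 4.43 = 5.6279 eV

Since eV_s = KE_max:
V_s = KE_max/e = 5.6279 V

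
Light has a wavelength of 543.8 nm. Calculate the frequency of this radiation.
5.5129e+14 Hz

Using the wave equation: c = fλ

Solving for frequency:
f = c/λ = (3×10⁸ m/s) / (543.8×10⁻⁹ m)
f = 5.5129e+14 Hz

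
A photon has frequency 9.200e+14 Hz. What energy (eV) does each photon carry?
3.8048 eV

Using E = hf:

E = hf = (6.626×10⁻³⁴ J·s)(9.200e+14 Hz)
E = 3.8048 eV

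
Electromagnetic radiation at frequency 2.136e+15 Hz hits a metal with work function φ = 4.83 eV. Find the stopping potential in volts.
4.0038 V

The stopping potential V_s satisfies: eV_s = KE_max

First, find KE_max using Einstein's equation:
E_photon = hf = (6.626×10⁻³⁴ J·s)(2.136e+15 Hz) = 8.8338 eV
KE_max = E_photon - φ = 8.8338 - 4.83 = 4.0038 eV

Since eV_s = KE_max:
V_s = KE_max/e = 4.0038 V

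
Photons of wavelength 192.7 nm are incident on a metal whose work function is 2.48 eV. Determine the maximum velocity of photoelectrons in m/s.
1.1794e+06 m/s

First, find the maximum kinetic energy:
E_photon = hc/λ = 6.4341 eV
KE_max = E_photon - φ = 6.4341 - 2.48 = 3.9541 eV

Convert to Joules: KE_max = 3.9541 × 1.602×10⁻¹⁹ J = 6.3351e-19 J

Then use KE = ½mv² to find velocity:
v = √(2·KE/m) = √(2 × 6.3351e-19 J / 9.109e-31 kg)
v = 1.1794e+06 m/s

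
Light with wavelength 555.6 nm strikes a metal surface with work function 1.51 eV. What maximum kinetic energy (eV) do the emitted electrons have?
0.7215 eV

Using Einstein's photoelectric equation: KE_max = hf - φ = hc/λ - φ

First, calculate the photon energy:
E_photon = hc/λ = (6.626×10⁻³⁴ J·s)(3×10⁸ m/s) / (555.6×10⁻⁹ m)
E_photon = 2.2315 eV

Then, the maximum kinetic energy:
KE_max = E_photon - φ = 2.2315 eV - 1.51 eV = 0.7215 eV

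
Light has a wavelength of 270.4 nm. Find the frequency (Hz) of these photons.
1.1087e+15 Hz

Using the wave equation: c = fλ

Solving for frequency:
f = c/λ = (3×10⁸ m/s) / (270.4×10⁻⁹ m)
f = 1.1087e+15 Hz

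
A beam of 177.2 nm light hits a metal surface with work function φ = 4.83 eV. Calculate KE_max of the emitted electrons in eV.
2.1669 eV

Using Einstein's photoelectric equation: KE_max = hf - φ = hc/λ - φ

First, calculate the photon energy:
E_photon = hc/λ = (6.626×10⁻³⁴ J·s)(3×10⁸ m/s) / (177.2×10⁻⁹ m)
E_photon = 6.9969 eV

Then, the maximum kinetic energy:
KE_max = E_photon - φ = 6.9969 eV - 4.83 eV = 2.1669 eV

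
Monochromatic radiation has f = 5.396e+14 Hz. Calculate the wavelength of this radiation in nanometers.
555.58 nm

Using the wave equation: c = fλ

Solving for wavelength:
λ = c/f = (3×10⁸ m/s) / (5.396e+14 Hz)
λ = 555.58 nm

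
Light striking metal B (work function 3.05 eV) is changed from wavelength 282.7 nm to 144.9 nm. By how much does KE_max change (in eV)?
4.1708 eV

Using Einstein's equation: KE_max = hc/λ - φ

For λ₁ = 282.7 nm:
KE₁ = hc/λ₁ - φ = 4.3857 - 3.05 = 1.3357 eV

For λ₂ = 144.9 nm:
KE₂ = hc/λ₂ - φ = 8.5565 - 3.05 = 5.5065 eV

Change in KE:
ΔKE = KE₂ - KE₁ = 5.5065 - 1.3357 = 4.1708 eV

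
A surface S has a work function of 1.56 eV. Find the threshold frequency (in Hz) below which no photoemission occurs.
3.7721e+14 Hz

The threshold frequency is when the photon energy equals the work function:
hf₀ = φ

Solving for f₀:
f₀ = φ/h = (1.56 eV × 1.602×10⁻¹⁹ J/eV) / (6.626×10⁻³⁴ J·s)
f₀ = 3.7721e+14 Hz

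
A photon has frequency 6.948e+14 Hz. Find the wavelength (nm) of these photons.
431.48 nm

Using the wave equation: c = fλ

Solving for wavelength:
λ = c/f = (3×10⁸ m/s) / (6.948e+14 Hz)
λ = 431.48 nm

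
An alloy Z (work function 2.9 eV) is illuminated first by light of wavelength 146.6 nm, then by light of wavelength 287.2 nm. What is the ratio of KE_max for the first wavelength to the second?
3.9219

Using Einstein's equation: KE_max = hc/λ - φ

For λ₁ = 146.6 nm:
E₁ = hc/λ₁ = 8.4573 eV
KE₁ = E₁ - φ = 8.4573 - 2.9 = 5.5573 eV

For λ₂ = 287.2 nm:
E₂ = hc/λ₂ = 4.3170 eV
KE₂ = E₂ - φ = 4.3170 - 2.9 = 1.4170 eV

Ratio: KE₁/KE₂ = 5.5573/1.4170 = 3.9219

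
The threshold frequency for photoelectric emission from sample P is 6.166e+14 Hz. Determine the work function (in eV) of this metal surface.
2.55 eV

At the threshold frequency, photon energy equals work function:
φ = hf₀

Calculating:
φ = (6.626×10⁻³⁴ J·s)(6.166e+14 Hz)
φ = 2.55 eV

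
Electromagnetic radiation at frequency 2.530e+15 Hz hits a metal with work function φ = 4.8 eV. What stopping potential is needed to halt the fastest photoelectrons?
5.6632 V

The stopping potential V_s satisfies: eV_s = KE_max

First, find KE_max using Einstein's equation:
E_photon = hf = (6.626×10⁻³⁴ J·s)(2.530e+15 Hz) = 10.4632 eV
KE_max = E_photon - φ = 10.4632 - 4.8 = 5.6632 eV

Since eV_s = KE_max:
V_s = KE_max/e = 5.6632 V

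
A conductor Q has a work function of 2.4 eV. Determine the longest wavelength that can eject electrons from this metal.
516.60 nm

The threshold wavelength is when the photon energy equals the work function:
hc/λ₀ = φ

Solving for λ₀:
λ₀ = hc/φ = (6.626×10⁻³⁴ J·s)(3×10⁸ m/s) / (2.4 eV × 1.602×10⁻¹⁹ J/eV)
λ₀ = 516.60 nm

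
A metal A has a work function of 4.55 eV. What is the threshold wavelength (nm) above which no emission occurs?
272.49 nm

The threshold wavelength is when the photon energy equals the work function:
hc/λ₀ = φ

Solving for λ₀:
λ₀ = hc/φ = (6.626×10⁻³⁴ J·s)(3×10⁸ m/s) / (4.55 eV × 1.602×10⁻¹⁹ J/eV)
λ₀ = 272.49 nm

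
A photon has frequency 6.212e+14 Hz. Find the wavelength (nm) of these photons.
482.60 nm

Using the wave equation: c = fλ

Solving for wavelength:
λ = c/f = (3×10⁸ m/s) / (6.212e+14 Hz)
λ = 482.60 nm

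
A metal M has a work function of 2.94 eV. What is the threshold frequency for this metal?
7.1089e+14 Hz

The threshold frequency is when the photon energy equals the work function:
hf₀ = φ

Solving for f₀:
f₀ = φ/h = (2.94 eV × 1.602×10⁻¹⁹ J/eV) / (6.626×10⁻³⁴ J·s)
f₀ = 7.1089e+14 Hz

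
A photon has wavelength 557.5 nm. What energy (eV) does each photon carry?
2.2239 eV

Using E = hf = hc/λ:

E = hc/λ = (6.626×10⁻³⁴ J·s)(3×10⁸ m/s) / (557.5×10⁻⁹ m)
E = 2.2239 eV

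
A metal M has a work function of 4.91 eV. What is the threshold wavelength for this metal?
252.51 nm

The threshold wavelength is when the photon energy equals the work function:
hc/λ₀ = φ

Solving for λ₀:
λ₀ = hc/φ = (6.626×10⁻³⁴ J·s)(3×10⁸ m/s) / (4.91 eV × 1.602×10⁻¹⁹ J/eV)
λ₀ = 252.51 nm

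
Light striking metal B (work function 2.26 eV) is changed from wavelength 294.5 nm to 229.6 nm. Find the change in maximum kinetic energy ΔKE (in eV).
1.1900 eV

Using Einstein's equation: KE_max = hc/λ - φ

For λ₁ = 294.5 nm:
KE₁ = hc/λ₁ - φ = 4.2100 - 2.26 = 1.9500 eV

For λ₂ = 229.6 nm:
KE₂ = hc/λ₂ - φ = 5.4000 - 2.26 = 3.1400 eV

Change in KE:
ΔKE = KE₂ - KE₁ = 3.1400 - 1.9500 = 1.1900 eV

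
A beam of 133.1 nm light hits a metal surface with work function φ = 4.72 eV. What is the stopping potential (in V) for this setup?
4.5951 V

The stopping potential V_s satisfies: eV_s = KE_max

First, find KE_max using Einstein's equation:
E_photon = hc/λ = 9.3151 eV
KE_max = E_photon - φ = 9.3151 - 4.72 = 4.5951 eV

Since eV_s = KE_max:
V_s = KE_max/e = 4.5951 V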